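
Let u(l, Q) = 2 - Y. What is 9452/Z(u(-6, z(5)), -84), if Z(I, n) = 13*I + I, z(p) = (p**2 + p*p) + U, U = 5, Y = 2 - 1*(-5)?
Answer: -4726/35 ≈ -135.03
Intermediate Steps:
Y = 7 (Y = 2 + 5 = 7)
z(p) = 5 + 2*p**2 (z(p) = (p**2 + p*p) + 5 = (p**2 + p**2) + 5 = 2*p**2 + 5 = 5 + 2*p**2)
u(l, Q) = -5 (u(l, Q) = 2 - 1*7 = 2 - 7 = -5)
Z(I, n) = 14*I
9452/Z(u(-6, z(5)), -84) = 9452/((14*(-5))) = 9452/(-70) = 9452*(-1/70) = -4726/35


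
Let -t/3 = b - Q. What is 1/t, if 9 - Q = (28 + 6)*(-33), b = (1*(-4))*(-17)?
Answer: 1/3189 ≈ 0.00031358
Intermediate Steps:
b = 68 (b = -4*(-17) = 68)
Q = 1131 (Q = 9 - (28 + 6)*(-33) = 9 - 34*(-33) = 9 - 1*(-1122) = 9 + 1122 = 1131)
t = 3189 (t = -3*(68 - 1*1131) = -3*(68 - 1131) = -3*(-1063) = 3189)
1/t = 1/3189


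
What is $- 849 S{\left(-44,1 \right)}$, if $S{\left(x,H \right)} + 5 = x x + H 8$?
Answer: $-1646211$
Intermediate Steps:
$S{\left(x,H \right)} = -5 + x^{2} + 8 H$ ($S{\left(x,H \right)} = -5 + \left(x x + H 8\right) = -5 + \left(x^{2} + 8 H\right) = -5 + x^{2} + 8 H$)
$- 849 S{\left(-44,1 \right)} = - 849 \left(-5 + \left(-44\right)^{2} + 8 \cdot 1\right) = - 849 \left(-5 + 1936 + 8\right) = \left(-849\right) 1939 = -1646211$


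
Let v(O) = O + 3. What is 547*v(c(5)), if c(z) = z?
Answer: 4376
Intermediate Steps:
v(O) = 3 + O
547*v(c(5)) = 547*(3 + 5) = 547*8 = 4376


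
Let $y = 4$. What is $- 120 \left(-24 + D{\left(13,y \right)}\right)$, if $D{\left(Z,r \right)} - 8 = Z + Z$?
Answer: $-1200$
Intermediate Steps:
$D{\left(Z,r \right)} = 8 + 2 Z$ ($D{\left(Z,r \right)} = 8 + \left(Z + Z\right) = 8 + 2 Z$)
$- 120 \left(-24 + D{\left(13,y \right)}\right) = - 120 \left(-24 + \left(8 + 2 \cdot 13\right)\right) = - 120 \left(-24 + \left(8 + 26\right)\right) = - 120 \left(-24 + 34\right) = \left(-120\right) 10 = -1200$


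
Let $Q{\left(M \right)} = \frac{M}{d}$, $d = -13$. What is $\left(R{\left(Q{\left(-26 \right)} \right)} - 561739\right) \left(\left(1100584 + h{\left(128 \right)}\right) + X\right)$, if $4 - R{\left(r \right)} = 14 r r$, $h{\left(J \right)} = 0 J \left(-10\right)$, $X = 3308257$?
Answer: $-2476847194231$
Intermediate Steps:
$Q{\left(M \right)} = - \frac{M}{13}$ ($Q{\left(M \right)} = \frac{M}{-13} = M \left(- \frac{1}{13}\right) = - \frac{M}{13}$)
$h{\left(J \right)} = 0$ ($h{\left(J \right)} = 0 \left(-10\right) = 0$)
$R{\left(r \right)} = 4 - 14 r^{2}$ ($R{\left(r \right)} = 4 - 14 r r = 4 - 14 r^{2}$)
$\left(R{\left(Q{\left(-26 \right)} \right)} - 561739\right) \left(\left(1100584 + h{\left(128 \right)}\right) + X\right) = \left(\left(4 - 14 \left(\left(- \frac{1}{13}\right) \left(-26\right)\right)^{2}\right) - 561739\right) \left(\left(1100584 + 0\right) + 3308257\right) = \left(\left(4 - 14 \cdot 2^{2}\right) - 561739\right) \left(1100584 + 3308257\right) = \left(\left(4 - 56\right) - 561739\right) 4408841 = \left(-52 - 561739\right) 4408841 = \left(-561791\right) 4408841 = -2476847194231$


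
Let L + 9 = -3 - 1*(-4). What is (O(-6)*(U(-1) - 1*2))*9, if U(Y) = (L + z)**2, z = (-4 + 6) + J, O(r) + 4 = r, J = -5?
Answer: -10710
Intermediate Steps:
O(r) = -4 + r
L = -8 (L = -9 + (-3 - 1*(-4)) = -9 + (-3 + 4) = -9 + 1 = -8)
z = -3 (z = (-4 + 6) - 5 = 2 - 5 = -3)
U(Y) = 121 (U(Y) = (-8 - 3)**2 = (-11)**2 = 121)
(O(-6)*(U(-1) - 1*2))*9 = ((-4 - 6)*(121 - 1*2))*9 = -10*(121 - 2)*9 = -10*119*9 = -1190*9 = -10710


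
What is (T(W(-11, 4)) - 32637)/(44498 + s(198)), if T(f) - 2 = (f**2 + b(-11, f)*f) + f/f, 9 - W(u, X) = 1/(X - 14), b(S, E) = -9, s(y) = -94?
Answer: -3263309/4440400 ≈ -0.73491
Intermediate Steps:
W(u, X) = 9 - 1/(-14 + X) (W(u, X) = 9 - 1/(X - 14) = 9 - 1/(-14 + X))
T(f) = 3 + f**2 - 9*f (T(f) = 2 + ((f**2 - 9*f) + f/f) = 2 + ((f**2 - 9*f) + 1) = 2 + (1 + f**2 - 9*f) = 3 + f**2 - 9*f)
(T(W(-11, 4)) - 32637)/(44498 + s(198)) = ((3 + ((-127 + 9*4)/(-14 + 4))**2 - 9*(-127 + 9*4)/(-14 + 4)) - 32637)/(44498 - 94) = ((3 + ((-127 + 36)/(-10))**2 - 9*(-127 + 36)/(-10)) - 32637)/44404 = ((3 + (-1/10*(-91))**2 - (-9)*(-91)/10) - 32637)*(1/44404) = ((3 + (91/10)**2 - 9*91/10) - 32637)*(1/44404) = ((3 + 8281/100 - 819/10) - 32637)*(1/44404) = (391/100 - 32637)*(1/44404) = -3263309/100*1/44404 = -3263309/4440400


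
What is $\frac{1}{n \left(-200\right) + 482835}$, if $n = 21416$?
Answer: $- \frac{1}{3800365} \approx -2.6313 \cdot 10^{-7}$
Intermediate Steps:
$\frac{1}{n \left(-200\right) + 482835} = \frac{1}{21416 \left(-200\right) + 482835} = \frac{1}{-4283200 + 482835} = \frac{1}{-3800365} = - \frac{1}{3800365}$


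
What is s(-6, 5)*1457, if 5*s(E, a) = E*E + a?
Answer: 59737/5 ≈ 11947.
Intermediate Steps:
s(E, a) = a/5 + E²/5 (s(E, a) = (E*E + a)/5 = (E² + a)/5 = (a + E²)/5 = a/5 + E²/5)
s(-6, 5)*1457 = ((⅕)*5 + (⅕)*(-6)²)*1457 = (1 + (⅕)*36)*1457 = (1 + 36/5)*1457 = (41/5)*1457 = 59737/5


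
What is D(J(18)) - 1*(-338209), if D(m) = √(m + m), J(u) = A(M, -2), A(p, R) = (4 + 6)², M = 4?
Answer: 338209 + 10*√2 ≈ 3.3822e+5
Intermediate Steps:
A(p, R) = 100 (A(p, R) = 10² = 100)
J(u) = 100
D(m) = √2*√m (D(m) = √(2*m) = √2*√m)
D(J(18)) - 1*(-338209) = √2*√100 - 1*(-338209) = √2*10 + 338209 = 10*√2 + 338209 = 338209 + 10*√2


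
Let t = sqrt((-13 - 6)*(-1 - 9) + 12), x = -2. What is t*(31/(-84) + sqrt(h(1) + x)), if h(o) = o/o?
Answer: sqrt(202)*(-31/84 + I) ≈ -5.2452 + 14.213*I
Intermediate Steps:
h(o) = 1
t = sqrt(202) (t = sqrt(-19*(-10) + 12) = sqrt(190 + 12) = sqrt(202) ≈ 14.213)
t*(31/(-84) + sqrt(h(1) + x)) = sqrt(202)*(31/(-84) + sqrt(1 - 2)) = sqrt(202)*(31*(-1/84) + sqrt(-1)) = sqrt(202)*(-31/84 + I)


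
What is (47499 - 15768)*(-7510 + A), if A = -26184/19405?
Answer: -4625038657554/19405 ≈ -2.3834e+8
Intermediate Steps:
A = -26184/19405 (A = -26184*1/19405 = -26184/19405 ≈ -1.3493)
(47499 - 15768)*(-7510 + A) = (47499 - 15768)*(-7510 - 26184/19405) = 31731*(-145757734/19405) = -4625038657554/19405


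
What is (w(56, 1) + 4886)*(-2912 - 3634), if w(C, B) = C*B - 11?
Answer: -32278326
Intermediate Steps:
w(C, B) = -11 + B*C (w(C, B) = B*C - 11 = -11 + B*C)
(w(56, 1) + 4886)*(-2912 - 3634) = ((-11 + 1*56) + 4886)*(-2912 - 3634) = ((-11 + 56) + 4886)*(-6546) = (45 + 4886)*(-6546) = 4931*(-6546) = -32278326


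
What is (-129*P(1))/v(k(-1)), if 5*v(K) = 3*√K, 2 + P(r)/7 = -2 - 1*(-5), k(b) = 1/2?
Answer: -1505*√2 ≈ -2128.4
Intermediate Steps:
k(b) = ½
P(r) = 7 (P(r) = -14 + 7*(-2 - 1*(-5)) = -14 + 7*(-2 + 5) = -14 + 7*3 = -14 + 21 = 7)
v(K) = 3*√K/5 (v(K) = (3*√K)/5 = 3*√K/5)
(-129*P(1))/v(k(-1)) = (-129*7)/((3*√(½)/5)) = -903*5*√2/3 = -1505*√2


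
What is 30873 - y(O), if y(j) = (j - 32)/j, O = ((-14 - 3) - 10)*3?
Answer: 2500600/81 ≈ 30872.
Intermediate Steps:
O = -81 (O = (-17 - 10)*3 = -27*3 = -81)
y(j) = (-32 + j)/j
30873 - y(O) = 30873 - (-32 - 81)/(-81) = 30873 - (-1)*(-113)/81 = 30873 - 1*113/81 = 30873 - 113/81 = 2500600/81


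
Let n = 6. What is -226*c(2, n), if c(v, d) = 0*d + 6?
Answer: -1356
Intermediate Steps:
c(v, d) = 6 (c(v, d) = 0 + 6 = 6)
-226*c(2, n) = -226*6 = -1356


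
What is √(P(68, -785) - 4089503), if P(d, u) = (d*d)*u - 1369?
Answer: 2*I*√1930178 ≈ 2778.6*I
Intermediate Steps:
P(d, u) = -1369 + u*d² (P(d, u) = d²*u - 1369 = u*d² - 1369 = -1369 + u*d²)
√(P(68, -785) - 4089503) = √((-1369 - 785*68²) - 4089503) = √((-1369 - 785*4624) - 4089503) = √((-1369 - 3629840) - 4089503) = √(-3631209 - 4089503) = √(-7720712) = 2*I*√1930178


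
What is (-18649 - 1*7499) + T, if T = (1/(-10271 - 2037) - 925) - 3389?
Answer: -374926297/12308 ≈ -30462.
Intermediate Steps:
T = -53096713/12308 (T = (1/(-12308) - 925) - 3389 = (-1/12308 - 925) - 3389 = -11384901/12308 - 3389 = -53096713/12308 ≈ -4314.0)
(-18649 - 1*7499) + T = (-18649 - 1*7499) - 53096713/12308 = (-18649 - 7499) - 53096713/12308 = -26148 - 53096713/12308 = -374926297/12308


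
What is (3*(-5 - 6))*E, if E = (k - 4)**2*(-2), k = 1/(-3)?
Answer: 3718/3 ≈ 1239.3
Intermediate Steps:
k = -1/3 ≈ -0.33333
E = -338/9 (E = (-1/3 - 4)**2*(-2) = (-13/3)**2*(-2) = (169/9)*(-2) = -338/9 ≈ -37.556)
(3*(-5 - 6))*E = (3*(-5 - 6))*(-338/9) = (3*(-11))*(-338/9) = -33*(-338/9) = 3718/3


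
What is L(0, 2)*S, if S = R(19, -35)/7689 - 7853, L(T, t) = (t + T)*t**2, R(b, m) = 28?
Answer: -483053512/7689 ≈ -62824.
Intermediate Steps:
L(T, t) = t**2*(T + t) (L(T, t) = (T + t)*t**2 = t**2*(T + t))
S = -60381689/7689 (S = 28/7689 - 7853 = -60381689/7689 ≈ -7853.0)
L(0, 2)*S = (2**2*(0 + 2))*(-60381689/7689) = (4*2)*(-60381689/7689) = 8*(-60381689/7689) = -483053512/7689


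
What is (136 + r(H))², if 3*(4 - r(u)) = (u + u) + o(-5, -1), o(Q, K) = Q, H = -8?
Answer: 21609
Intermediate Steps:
r(u) = 17/3 - 2*u/3 (r(u) = 4 - ((u + u) - 5)/3 = 4 - (2*u - 5)/3 = 4 - (-5 + 2*u)/3 = 4 + (5/3 - 2*u/3) = 17/3 - 2*u/3)
(136 + r(H))² = (136 + (17/3 - ⅔*(-8)))² = (136 + (17/3 + 16/3))² = (136 + 11)² = 147² = 21609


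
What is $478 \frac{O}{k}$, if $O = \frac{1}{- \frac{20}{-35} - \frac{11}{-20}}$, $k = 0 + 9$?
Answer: $\frac{66920}{1413} \approx 47.36$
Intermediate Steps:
$k = 9$
$O = \frac{140}{157}$ ($O = \frac{1}{\left(-20\right) \left(- \frac{1}{35}\right) - - \frac{11}{20}} = \frac{1}{\frac{4}{7} + \frac{11}{20}} = \frac{1}{\frac{157}{140}} = \frac{140}{157} \approx 0.89172$)
$478 \frac{O}{k} = 478 \frac{140}{157 \cdot 9} = 478 \cdot \frac{140}{157} \cdot \frac{1}{9} = 478 \cdot \frac{140}{1413} = \frac{66920}{1413}$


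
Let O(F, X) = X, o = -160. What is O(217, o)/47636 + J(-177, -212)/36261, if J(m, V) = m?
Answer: -1186111/143944083 ≈ -0.0082401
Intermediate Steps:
O(217, o)/47636 + J(-177, -212)/36261 = -160/47636 - 177/36261 = -160*1/47636 - 177*1/36261 = -40/11909 - 59/12087 = -1186111/143944083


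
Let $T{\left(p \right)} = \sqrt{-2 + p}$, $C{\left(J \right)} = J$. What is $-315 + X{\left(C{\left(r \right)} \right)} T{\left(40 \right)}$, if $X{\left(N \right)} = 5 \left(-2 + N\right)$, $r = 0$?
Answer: $-315 - 10 \sqrt{38} \approx -376.64$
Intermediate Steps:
$X{\left(N \right)} = -10 + 5 N$
$-315 + X{\left(C{\left(r \right)} \right)} T{\left(40 \right)} = -315 + \left(-10 + 5 \cdot 0\right) \sqrt{-2 + 40} = -315 + \left(-10 + 0\right) \sqrt{38} = -315 - 10 \sqrt{38}$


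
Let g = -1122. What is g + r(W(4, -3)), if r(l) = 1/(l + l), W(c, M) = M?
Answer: -6733/6 ≈ -1122.2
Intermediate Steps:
r(l) = 1/(2*l)
g + r(W(4, -3)) = -1122 + (½)/(-3) = -1122 + (½)*(-⅓) = -1122 - ⅙ = -6733/6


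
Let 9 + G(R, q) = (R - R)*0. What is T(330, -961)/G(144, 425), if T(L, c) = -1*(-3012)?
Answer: -1004/3 ≈ -334.67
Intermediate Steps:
T(L, c) = 3012
G(R, q) = -9 (G(R, q) = -9 + (R - R)*0 = -9 + 0*0 = -9 + 0 = -9)
T(330, -961)/G(144, 425) = 3012/(-9) = 3012*(-1/9) = -1004/3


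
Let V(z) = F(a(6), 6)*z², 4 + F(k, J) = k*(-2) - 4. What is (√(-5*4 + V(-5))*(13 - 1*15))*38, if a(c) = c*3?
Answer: -304*I*√70 ≈ -2543.4*I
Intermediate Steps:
a(c) = 3*c
F(k, J) = -8 - 2*k (F(k, J) = -4 + (k*(-2) - 4) = -4 + (-2*k - 4) = -4 + (-4 - 2*k) = -8 - 2*k)
V(z) = -44*z² (V(z) = (-8 - 6*6)*z² = (-8 - 2*18)*z² = (-8 - 36)*z² = -44*z²)
(√(-5*4 + V(-5))*(13 - 1*15))*38 = (√(-5*4 - 44*(-5)²)*(13 - 1*15))*38 = (√(-20 - 44*25)*(13 - 15))*38 = (√(-20 - 1100)*(-2))*38 = (√(-1120)*(-2))*38 = ((4*I*√70)*(-2))*38 = -8*I*√70*38 = -304*I*√70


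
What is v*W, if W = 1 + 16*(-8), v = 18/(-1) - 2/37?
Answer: 84836/37 ≈ 2292.9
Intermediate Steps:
v = -668/37 (v = 18*(-1) - 2*1/37 = -18 - 2/37 = -668/37 ≈ -18.054)
W = -127 (W = 1 - 128 = -127)
v*W = -668/37*(-127) = 84836/37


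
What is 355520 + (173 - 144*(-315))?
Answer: 401053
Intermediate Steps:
355520 + (173 - 144*(-315)) = 355520 + (173 + 45360) = 355520 + 45533 = 401053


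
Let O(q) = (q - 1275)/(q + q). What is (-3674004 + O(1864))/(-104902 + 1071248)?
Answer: -13696686323/3602537888 ≈ -3.8020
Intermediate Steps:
O(q) = (-1275 + q)/(2*q) (O(q) = (-1275 + q)/((2*q)) = (-1275 + q)*(1/(2*q)) = (-1275 + q)/(2*q))
(-3674004 + O(1864))/(-104902 + 1071248) = (-3674004 + (½)*(-1275 + 1864)/1864)/(-104902 + 1071248) = (-3674004 + (½)*(1/1864)*589)/966346 = (-3674004 + 589/3728)*(1/966346) = -13696686323/3728*1/966346 = -13696686323/3602537888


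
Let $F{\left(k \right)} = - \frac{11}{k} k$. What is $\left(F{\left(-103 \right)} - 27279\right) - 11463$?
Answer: $-38753$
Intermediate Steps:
$F{\left(k \right)} = -11$
$\left(F{\left(-103 \right)} - 27279\right) - 11463 = \left(-11 - 27279\right) - 11463 = -27290 - 11463 = -38753$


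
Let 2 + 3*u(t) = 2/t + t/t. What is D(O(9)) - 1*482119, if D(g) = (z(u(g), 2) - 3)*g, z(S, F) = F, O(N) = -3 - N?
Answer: -482107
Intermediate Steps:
u(t) = -⅓ + 2/(3*t) (u(t) = -⅔ + (2/t + t/t)/3 = -⅔ + (2/t + 1)/3 = -⅔ + (1 + 2/t)/3 = -⅔ + (⅓ + 2/(3*t)) = -⅓ + 2/(3*t))
D(g) = -g (D(g) = (2 - 3)*g = -g)
D(O(9)) - 1*482119 = -(-3 - 1*9) - 1*482119 = -(-3 - 9) - 482119 = -1*(-12) - 482119 = 12 - 482119 = -482107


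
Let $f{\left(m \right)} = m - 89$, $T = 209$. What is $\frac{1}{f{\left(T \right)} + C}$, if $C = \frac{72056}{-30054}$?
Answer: $\frac{15027}{1767212} \approx 0.0085032$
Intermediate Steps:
$f{\left(m \right)} = -89 + m$
$C = - \frac{36028}{15027}$ ($C = 72056 \left(- \frac{1}{30054}\right) = - \frac{36028}{15027} \approx -2.3976$)
$\frac{1}{f{\left(T \right)} + C} = \frac{1}{\left(-89 + 209\right) - \frac{36028}{15027}} = \frac{1}{120 - \frac{36028}{15027}} = \frac{1}{\frac{1767212}{15027}} = \frac{15027}{1767212}$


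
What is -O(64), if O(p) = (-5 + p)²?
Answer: -3481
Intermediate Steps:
-O(64) = -(-5 + 64)² = -1*59² = -1*3481 = -3481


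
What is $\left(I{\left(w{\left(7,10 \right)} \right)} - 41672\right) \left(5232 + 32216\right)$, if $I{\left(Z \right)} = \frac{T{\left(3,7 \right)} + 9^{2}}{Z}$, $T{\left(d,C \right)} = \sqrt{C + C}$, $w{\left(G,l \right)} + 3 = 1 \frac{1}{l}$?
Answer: $- \frac{45285791504}{29} - \frac{374480 \sqrt{14}}{29} \approx -1.5616 \cdot 10^{9}$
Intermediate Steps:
$w{\left(G,l \right)} = -3 + \frac{1}{l}$ ($w{\left(G,l \right)} = -3 + 1 \frac{1}{l} = -3 + \frac{1}{l}$)
$T{\left(d,C \right)} = \sqrt{2} \sqrt{C}$ ($T{\left(d,C \right)} = \sqrt{2 C} = \sqrt{2} \sqrt{C}$)
$I{\left(Z \right)} = \frac{81 + \sqrt{14}}{Z}$ ($I{\left(Z \right)} = \frac{\sqrt{2} \sqrt{7} + 9^{2}}{Z} = \frac{\sqrt{14} + 81}{Z} = \frac{81 + \sqrt{14}}{Z}$)
$\left(I{\left(w{\left(7,10 \right)} \right)} - 41672\right) \left(5232 + 32216\right) = \left(\frac{81 + \sqrt{14}}{-3 + \frac{1}{10}} - 41672\right) \left(5232 + 32216\right) = \left(\frac{81 + \sqrt{14}}{-3 + \frac{1}{10}} - 41672\right) 37448 = \left(\frac{81 + \sqrt{14}}{- \frac{29}{10}} - 41672\right) 37448 = \left(- \frac{10 \left(81 + \sqrt{14}\right)}{29} - 41672\right) 37448 = \left(\left(- \frac{810}{29} - \frac{10 \sqrt{14}}{29}\right) - 41672\right) 37448 = \left(- \frac{1209298}{29} - \frac{10 \sqrt{14}}{29}\right) 37448 = - \frac{45285791504}{29} - \frac{374480 \sqrt{14}}{29}$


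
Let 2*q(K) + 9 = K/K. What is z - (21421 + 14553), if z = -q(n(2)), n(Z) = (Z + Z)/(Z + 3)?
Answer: -35970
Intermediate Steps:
n(Z) = 2*Z/(3 + Z) (n(Z) = (2*Z)/(3 + Z) = 2*Z/(3 + Z))
q(K) = -4 (q(K) = -9/2 + (K/K)/2 = -9/2 + (1/2)*1 = -9/2 + 1/2 = -4)
z = 4 (z = -1*(-4) = 4)
z - (21421 + 14553) = 4 - (21421 + 14553) = 4 - 1*35974 = 4 - 35974 = -35970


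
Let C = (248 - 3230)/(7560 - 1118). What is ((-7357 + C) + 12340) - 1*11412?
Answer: -20709300/3221 ≈ -6429.5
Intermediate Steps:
C = -1491/3221 (C = -2982/6442 = -2982*1/6442 = -1491/3221 ≈ -0.46290)
((-7357 + C) + 12340) - 1*11412 = ((-7357 - 1491/3221) + 12340) - 1*11412 = (-23698388/3221 + 12340) - 11412 = 16048752/3221 - 11412 = -20709300/3221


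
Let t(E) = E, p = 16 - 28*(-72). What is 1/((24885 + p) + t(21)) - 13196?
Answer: -355473847/26938 ≈ -13196.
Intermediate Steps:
p = 2032 (p = 16 + 2016 = 2032)
1/((24885 + p) + t(21)) - 13196 = 1/((24885 + 2032) + 21) - 13196 = 1/(26917 + 21) - 13196 = 1/26938 - 13196 = -355473847/26938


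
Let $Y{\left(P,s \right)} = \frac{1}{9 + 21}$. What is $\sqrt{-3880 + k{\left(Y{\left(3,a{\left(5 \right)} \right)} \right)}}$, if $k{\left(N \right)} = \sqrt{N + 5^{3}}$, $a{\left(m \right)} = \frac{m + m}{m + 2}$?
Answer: $\frac{\sqrt{-3492000 + 330 \sqrt{930}}}{30} \approx 62.2 i$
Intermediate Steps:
$a{\left(m \right)} = \frac{2 m}{2 + m}$
$Y{\left(P,s \right)} = \frac{1}{30}$
$k{\left(N \right)} = \sqrt{125 + N}$ ($k{\left(N \right)} = \sqrt{N + 125} = \sqrt{125 + N}$)
$\sqrt{-3880 + k{\left(Y{\left(3,a{\left(5 \right)} \right)} \right)}} = \sqrt{-3880 + \sqrt{125 + \frac{1}{30}}} = \sqrt{-3880 + \sqrt{\frac{3751}{30}}} = \sqrt{-3880 + \frac{11 \sqrt{930}}{30}}$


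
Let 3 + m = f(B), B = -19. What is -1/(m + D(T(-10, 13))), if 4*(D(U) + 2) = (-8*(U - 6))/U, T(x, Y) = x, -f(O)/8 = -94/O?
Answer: 95/4539 ≈ 0.020930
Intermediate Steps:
f(O) = 752/O (f(O) = -(-752)/O = 752/O)
D(U) = -2 + (48 - 8*U)/(4*U) (D(U) = -2 + ((-8*(U - 6))/U)/4 = -2 + ((-8*(-6 + U))/U)/4 = -2 + ((48 - 8*U)/U)/4 = -2 + (48 - 8*U)/(4*U))
m = -809/19 (m = -3 + 752/(-19) = -3 + 752*(-1/19) = -3 - 752/19 = -809/19 ≈ -42.579)
-1/(m + D(T(-10, 13))) = -1/(-809/19 + (-4 + 12/(-10))) = -1/(-809/19 + (-4 + 12*(-⅒))) = -1/(-809/19 + (-4 - 6/5)) = -1/(-809/19 - 26/5) = -1/(-4539/95) = -1*(-95/4539) = 95/4539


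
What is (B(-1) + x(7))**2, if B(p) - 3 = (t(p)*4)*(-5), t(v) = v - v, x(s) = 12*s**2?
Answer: 349281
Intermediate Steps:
t(v) = 0 (t(v) = v - v = 0)
B(p) = 3 (B(p) = 3 + (0*4)*(-5) = 3 + 0*(-5) = 3 + 0 = 3)
(B(-1) + x(7))**2 = (3 + 12*7**2)**2 = (3 + 12*49)**2 = (3 + 588)**2 = 591**2 = 349281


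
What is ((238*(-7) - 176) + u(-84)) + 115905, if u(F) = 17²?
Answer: 114352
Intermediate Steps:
u(F) = 289
((238*(-7) - 176) + u(-84)) + 115905 = ((238*(-7) - 176) + 289) + 115905 = ((-1666 - 176) + 289) + 115905 = (-1842 + 289) + 115905 = -1553 + 115905 = 114352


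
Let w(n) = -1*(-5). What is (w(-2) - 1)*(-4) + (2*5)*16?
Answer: 144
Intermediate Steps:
w(n) = 5
(w(-2) - 1)*(-4) + (2*5)*16 = (5 - 1)*(-4) + (2*5)*16 = 4*(-4) + 10*16 = -16 + 160 = 144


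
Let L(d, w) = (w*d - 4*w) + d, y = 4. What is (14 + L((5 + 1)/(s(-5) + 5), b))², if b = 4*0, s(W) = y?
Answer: 1936/9 ≈ 215.11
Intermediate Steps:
s(W) = 4
b = 0
L(d, w) = d - 4*w + d*w (L(d, w) = (d*w - 4*w) + d = (-4*w + d*w) + d = d - 4*w + d*w)
(14 + L((5 + 1)/(s(-5) + 5), b))² = (14 + ((5 + 1)/(4 + 5) - 4*0 + ((5 + 1)/(4 + 5))*0))² = (14 + (6/9 + 0 + (6/9)*0))² = (14 + (6*(⅑) + 0 + (6*(⅑))*0))² = (14 + (⅔ + 0 + (⅔)*0))² = (14 + (⅔ + 0 + 0))² = (14 + ⅔)² = (44/3)² = 1936/9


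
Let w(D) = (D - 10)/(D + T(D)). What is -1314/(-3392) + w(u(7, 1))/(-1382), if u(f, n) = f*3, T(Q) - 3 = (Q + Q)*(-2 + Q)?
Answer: 186583993/481665696 ≈ 0.38737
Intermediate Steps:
T(Q) = 3 + 2*Q*(-2 + Q) (T(Q) = 3 + (Q + Q)*(-2 + Q) = 3 + (2*Q)*(-2 + Q) = 3 + 2*Q*(-2 + Q))
u(f, n) = 3*f
w(D) = (-10 + D)/(3 - 3*D + 2*D**2) (w(D) = (D - 10)/(D + (3 - 4*D + 2*D**2)) = (-10 + D)/(3 - 3*D + 2*D**2))
-1314/(-3392) + w(u(7, 1))/(-1382) = -1314/(-3392) + ((-10 + 3*7)/(3 - 9*7 + 2*(3*7)**2))/(-1382) = -1314*(-1/3392) + ((-10 + 21)/(3 - 3*21 + 2*21**2))*(-1/1382) = 657/1696 + (11/(3 - 63 + 2*441))*(-1/1382) = 657/1696 + (11/(3 - 63 + 882))*(-1/1382) = 657/1696 + (11/822)*(-1/1382) = 657/1696 - 11/1136004 = 186583993/481665696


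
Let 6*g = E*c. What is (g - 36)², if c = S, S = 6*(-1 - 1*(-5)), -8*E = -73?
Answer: ¼ ≈ 0.25000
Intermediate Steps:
E = 73/8 (E = -⅛*(-73) = 73/8 ≈ 9.1250)
S = 24 (S = 6*(-1 + 5) = 6*4 = 24)
c = 24
g = 73/2 (g = ((73/8)*24)/6 = (⅙)*219 = 73/2 ≈ 36.500)
(g - 36)² = (73/2 - 36)² = (½)² = ¼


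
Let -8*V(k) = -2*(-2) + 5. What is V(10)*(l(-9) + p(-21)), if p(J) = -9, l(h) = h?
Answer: 81/4 ≈ 20.250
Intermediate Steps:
V(k) = -9/8 (V(k) = -(-2*(-2) + 5)/8 = -(4 + 5)/8 = -1/8*9 = -9/8)
V(10)*(l(-9) + p(-21)) = -9*(-9 - 9)/8 = -9/8*(-18) = 81/4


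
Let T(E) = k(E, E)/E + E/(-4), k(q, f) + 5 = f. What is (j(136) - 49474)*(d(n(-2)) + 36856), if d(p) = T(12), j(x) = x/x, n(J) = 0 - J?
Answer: -7293029313/4 ≈ -1.8233e+9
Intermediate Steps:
n(J) = -J
j(x) = 1
k(q, f) = -5 + f
T(E) = -E/4 + (-5 + E)/E (T(E) = (-5 + E)/E + E/(-4) = (-5 + E)/E + E*(-¼) = (-5 + E)/E - E/4 = -E/4 + (-5 + E)/E)
d(p) = -29/12 (d(p) = 1 - 5/12 - ¼*12 = 1 - 5*1/12 - 3 = 1 - 5/12 - 3 = -29/12)
(j(136) - 49474)*(d(n(-2)) + 36856) = (1 - 49474)*(-29/12 + 36856) = -49473*442243/12 = -7293029313/4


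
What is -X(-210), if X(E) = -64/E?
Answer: -32/105 ≈ -0.30476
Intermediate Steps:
-X(-210) = -(-64)/(-210) = -(-64)*(-1)/210 = -1*32/105 = -32/105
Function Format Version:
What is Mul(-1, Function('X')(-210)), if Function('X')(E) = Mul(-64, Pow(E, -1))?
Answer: Rational(-32, 105) ≈ -0.30476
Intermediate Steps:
Mul(-1, Function('X')(-210)) = Mul(-1, Mul(-64, Pow(-210, -1))) = Mul(-1, Mul(-64, Rational(-1, 210))) = Mul(-1, Rational(32, 105)) = Rational(-32, 105)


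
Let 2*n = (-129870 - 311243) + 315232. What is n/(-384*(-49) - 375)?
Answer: -125881/36882 ≈ -3.4131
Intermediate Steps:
n = -125881/2 (n = ((-129870 - 311243) + 315232)/2 = (-441113 + 315232)/2 = (½)*(-125881) = -125881/2 ≈ -62941.)
n/(-384*(-49) - 375) = -125881/(2*(-384*(-49) - 375)) = -125881/(2*(18816 - 375)) = -125881/2/18441 = -125881/2*1/18441 = -125881/36882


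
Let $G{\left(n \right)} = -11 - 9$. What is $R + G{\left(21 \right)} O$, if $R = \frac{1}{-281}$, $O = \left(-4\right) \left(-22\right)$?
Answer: $- \frac{494561}{281} \approx -1760.0$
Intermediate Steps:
$O = 88$
$G{\left(n \right)} = -20$ ($G{\left(n \right)} = -11 - 9 = -20$)
$R = - \frac{1}{281} \approx -0.0035587$
$R + G{\left(21 \right)} O = - \frac{1}{281} - 1760 = - \frac{494561}{281}$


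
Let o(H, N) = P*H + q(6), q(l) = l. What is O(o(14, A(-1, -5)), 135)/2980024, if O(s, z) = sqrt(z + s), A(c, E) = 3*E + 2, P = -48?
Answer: 3*I*sqrt(59)/2980024 ≈ 7.7326e-6*I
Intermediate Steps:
A(c, E) = 2 + 3*E
o(H, N) = 6 - 48*H (o(H, N) = -48*H + 6 = 6 - 48*H)
O(s, z) = sqrt(s + z)
O(o(14, A(-1, -5)), 135)/2980024 = sqrt((6 - 48*14) + 135)/2980024 = sqrt((6 - 672) + 135)*(1/2980024) = sqrt(-666 + 135)*(1/2980024) = sqrt(-531)*(1/2980024) = (3*I*sqrt(59))*(1/2980024) = 3*I*sqrt(59)/2980024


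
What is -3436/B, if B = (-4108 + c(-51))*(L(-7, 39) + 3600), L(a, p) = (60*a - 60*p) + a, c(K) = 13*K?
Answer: 3436/3974243 ≈ 0.00086457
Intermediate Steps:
L(a, p) = -60*p + 61*a (L(a, p) = (-60*p + 60*a) + a = -60*p + 61*a)
B = -3974243 (B = (-4108 + 13*(-51))*((-60*39 + 61*(-7)) + 3600) = (-4108 - 663)*((-2340 - 427) + 3600) = -4771*(-2767 + 3600) = -4771*833 = -3974243)
-3436/B = -3436/(-3974243) = -3436*(-1/3974243) = 3436/3974243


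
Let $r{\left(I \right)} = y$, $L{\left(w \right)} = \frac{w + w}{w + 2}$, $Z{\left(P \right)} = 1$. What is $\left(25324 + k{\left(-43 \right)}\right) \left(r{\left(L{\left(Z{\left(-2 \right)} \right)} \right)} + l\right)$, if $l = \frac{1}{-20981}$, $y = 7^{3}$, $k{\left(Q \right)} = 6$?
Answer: $\frac{182286889060}{20981} \approx 8.6882 \cdot 10^{6}$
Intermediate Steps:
$L{\left(w \right)} = \frac{2 w}{2 + w}$
$y = 343$
$r{\left(I \right)} = 343$
$l = - \frac{1}{20981} \approx -4.7662 \cdot 10^{-5}$
$\left(25324 + k{\left(-43 \right)}\right) \left(r{\left(L{\left(Z{\left(-2 \right)} \right)} \right)} + l\right) = \left(25324 + 6\right) \left(343 - \frac{1}{20981}\right) = 25330 \cdot \frac{7196482}{20981} = \frac{182286889060}{20981}$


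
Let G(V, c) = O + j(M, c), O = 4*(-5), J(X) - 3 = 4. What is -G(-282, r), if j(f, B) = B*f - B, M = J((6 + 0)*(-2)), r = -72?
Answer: 452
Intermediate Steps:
J(X) = 7 (J(X) = 3 + 4 = 7)
M = 7
j(f, B) = -B + B*f
O = -20
G(V, c) = -20 + 6*c (G(V, c) = -20 + c*(-1 + 7) = -20 + c*6 = -20 + 6*c)
-G(-282, r) = -(-20 + 6*(-72)) = -(-20 - 432) = -1*(-452) = 452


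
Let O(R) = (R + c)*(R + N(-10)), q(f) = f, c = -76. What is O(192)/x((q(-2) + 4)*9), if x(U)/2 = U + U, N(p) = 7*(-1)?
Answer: 5365/18 ≈ 298.06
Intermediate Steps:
N(p) = -7
O(R) = (-76 + R)*(-7 + R) (O(R) = (R - 76)*(R - 7) = (-76 + R)*(-7 + R))
x(U) = 4*U (x(U) = 2*(U + U) = 2*(2*U) = 4*U)
O(192)/x((q(-2) + 4)*9) = (532 + 192² - 83*192)/((4*((-2 + 4)*9))) = (532 + 36864 - 15936)/((4*(2*9))) = 21460/((4*18)) = 21460/72 = 21460*(1/72) = 5365/18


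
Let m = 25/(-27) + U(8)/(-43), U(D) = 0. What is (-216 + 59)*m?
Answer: 3925/27 ≈ 145.37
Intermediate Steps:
m = -25/27 (m = 25/(-27) + 0/(-43) = 25*(-1/27) + 0*(-1/43) = -25/27 + 0 = -25/27 ≈ -0.92593)
(-216 + 59)*m = (-216 + 59)*(-25/27) = -157*(-25/27) = 3925/27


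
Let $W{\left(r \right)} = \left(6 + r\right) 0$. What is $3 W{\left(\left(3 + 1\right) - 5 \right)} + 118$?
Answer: $118$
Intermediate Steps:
$W{\left(r \right)} = 0$
$3 W{\left(\left(3 + 1\right) - 5 \right)} + 118 = 3 \cdot 0 + 118 = 0 + 118 = 118$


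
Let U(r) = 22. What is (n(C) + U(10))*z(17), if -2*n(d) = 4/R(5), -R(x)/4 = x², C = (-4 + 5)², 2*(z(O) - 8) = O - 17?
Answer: 4404/25 ≈ 176.16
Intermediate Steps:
z(O) = -½ + O/2 (z(O) = 8 + (O - 17)/2 = 8 + (-17 + O)/2 = 8 + (-17/2 + O/2) = -½ + O/2)
C = 1 (C = 1² = 1)
R(x) = -4*x²
n(d) = 1/50 (n(d) = -2/((-4*5²)) = -2/((-4*25)) = -2/(-100) = -2*(-1)/100 = -½*(-1/25) = 1/50)
(n(C) + U(10))*z(17) = (1/50 + 22)*(-½ + (½)*17) = 1101*(-½ + 17/2)/50 = (1101/50)*8 = 4404/25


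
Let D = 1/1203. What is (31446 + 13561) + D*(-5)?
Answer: 54143416/1203 ≈ 45007.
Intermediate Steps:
D = 1/1203 ≈ 0.00083125
(31446 + 13561) + D*(-5) = (31446 + 13561) + (1/1203)*(-5) = 45007 - 5/1203 = 54143416/1203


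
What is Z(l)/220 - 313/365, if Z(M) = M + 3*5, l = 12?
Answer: -11801/16060 ≈ -0.73481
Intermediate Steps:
Z(M) = 15 + M (Z(M) = M + 15 = 15 + M)
Z(l)/220 - 313/365 = (15 + 12)/220 - 313/365 = 27*(1/220) - 313*1/365 = 27/220 - 313/365 = -11801/16060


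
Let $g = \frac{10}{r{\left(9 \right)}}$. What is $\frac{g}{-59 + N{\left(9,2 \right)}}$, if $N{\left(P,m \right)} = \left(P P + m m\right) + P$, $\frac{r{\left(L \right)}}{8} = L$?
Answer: $\frac{1}{252} \approx 0.0039683$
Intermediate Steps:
$r{\left(L \right)} = 8 L$
$N{\left(P,m \right)} = P + P^{2} + m^{2}$ ($N{\left(P,m \right)} = \left(P^{2} + m^{2}\right) + P = P + P^{2} + m^{2}$)
$g = \frac{5}{36}$ ($g = \frac{10}{8 \cdot 9} = \frac{10}{72} = 10 \cdot \frac{1}{72} = \frac{5}{36} \approx 0.13889$)
$\frac{g}{-59 + N{\left(9,2 \right)}} = \frac{1}{-59 + \left(9 + 9^{2} + 2^{2}\right)} \frac{5}{36} = \frac{1}{-59 + \left(9 + 81 + 4\right)} \frac{5}{36} = \frac{1}{-59 + 94} \cdot \frac{5}{36} = \frac{1}{35} \cdot \frac{5}{36} = \frac{1}{252}$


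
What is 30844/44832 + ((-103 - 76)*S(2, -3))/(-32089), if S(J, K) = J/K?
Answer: 82033597/119884504 ≈ 0.68427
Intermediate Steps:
30844/44832 + ((-103 - 76)*S(2, -3))/(-32089) = 30844/44832 + ((-103 - 76)*(2/(-3)))/(-32089) = 30844*(1/44832) - 358*(-1)/3*(-1/32089) = 7711/11208 - 179*(-⅔)*(-1/32089) = 7711/11208 + (358/3)*(-1/32089) = 7711/11208 - 358/96267 = 82033597/119884504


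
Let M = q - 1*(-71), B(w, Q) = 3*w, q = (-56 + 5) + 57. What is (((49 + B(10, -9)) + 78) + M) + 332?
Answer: 566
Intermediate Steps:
q = 6 (q = -51 + 57 = 6)
M = 77 (M = 6 - 1*(-71) = 6 + 71 = 77)
(((49 + B(10, -9)) + 78) + M) + 332 = (((49 + 3*10) + 78) + 77) + 332 = (((49 + 30) + 78) + 77) + 332 = ((79 + 78) + 77) + 332 = (157 + 77) + 332 = 234 + 332 = 566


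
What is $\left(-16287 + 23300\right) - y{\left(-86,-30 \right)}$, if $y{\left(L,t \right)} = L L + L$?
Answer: $-297$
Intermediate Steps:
$y{\left(L,t \right)} = L + L^{2}$ ($y{\left(L,t \right)} = L^{2} + L = L + L^{2}$)
$\left(-16287 + 23300\right) - y{\left(-86,-30 \right)} = \left(-16287 + 23300\right) - - 86 \left(1 - 86\right) = 7013 - \left(-86\right) \left(-85\right) = 7013 - 7310 = -297$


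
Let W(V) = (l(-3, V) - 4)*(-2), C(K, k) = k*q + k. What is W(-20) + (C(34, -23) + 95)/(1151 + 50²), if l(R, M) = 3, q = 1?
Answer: 7351/3651 ≈ 2.0134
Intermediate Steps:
C(K, k) = 2*k (C(K, k) = k*1 + k = k + k = 2*k)
W(V) = 2 (W(V) = (3 - 4)*(-2) = -1*(-2) = 2)
W(-20) + (C(34, -23) + 95)/(1151 + 50²) = 2 + (2*(-23) + 95)/(1151 + 50²) = 2 + (-46 + 95)/(1151 + 2500) = 2 + 49/3651 = 7351/3651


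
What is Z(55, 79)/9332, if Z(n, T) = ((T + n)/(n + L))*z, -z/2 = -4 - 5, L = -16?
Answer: 201/30329 ≈ 0.0066273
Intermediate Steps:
z = 18 (z = -2*(-4 - 5) = -2*(-9) = 18)
Z(n, T) = 18*(T + n)/(-16 + n) (Z(n, T) = ((T + n)/(n - 16))*18 = ((T + n)/(-16 + n))*18 = 18*(T + n)/(-16 + n))
Z(55, 79)/9332 = (18*(79 + 55)/(-16 + 55))/9332 = (18*134/39)*(1/9332) = (18*(1/39)*134)*(1/9332) = (804/13)*(1/9332) = 201/30329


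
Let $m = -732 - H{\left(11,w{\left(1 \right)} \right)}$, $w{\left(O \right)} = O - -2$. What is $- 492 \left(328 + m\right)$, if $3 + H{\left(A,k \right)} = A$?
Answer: $202704$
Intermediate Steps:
$w{\left(O \right)} = 2 + O$ ($w{\left(O \right)} = O + 2 = 2 + O$)
$H{\left(A,k \right)} = -3 + A$
$m = -740$ ($m = -732 - \left(-3 + 11\right) = -732 - 8 = -740$)
$- 492 \left(328 + m\right) = - 492 \left(328 - 740\right) = \left(-492\right) \left(-412\right) = 202704$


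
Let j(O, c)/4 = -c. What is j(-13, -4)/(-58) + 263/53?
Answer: 7203/1537 ≈ 4.6864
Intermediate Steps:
j(O, c) = -4*c (j(O, c) = 4*(-c) = -4*c)
j(-13, -4)/(-58) + 263/53 = -4*(-4)/(-58) + 263/53 = 16*(-1/58) + 263*(1/53) = -8/29 + 263/53 = 7203/1537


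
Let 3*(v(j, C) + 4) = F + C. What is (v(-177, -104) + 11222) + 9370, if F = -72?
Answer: 61588/3 ≈ 20529.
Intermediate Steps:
v(j, C) = -28 + C/3 (v(j, C) = -4 + (-72 + C)/3 = -4 + (-24 + C/3) = -28 + C/3)
(v(-177, -104) + 11222) + 9370 = ((-28 + (⅓)*(-104)) + 11222) + 9370 = ((-28 - 104/3) + 11222) + 9370 = (-188/3 + 11222) + 9370 = 33478/3 + 9370 = 61588/3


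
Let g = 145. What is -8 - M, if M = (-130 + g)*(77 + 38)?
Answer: -1733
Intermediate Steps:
M = 1725 (M = (-130 + 145)*(77 + 38) = 15*115 = 1725)
-8 - M = -8 - 1*1725 = -8 - 1725 = -1733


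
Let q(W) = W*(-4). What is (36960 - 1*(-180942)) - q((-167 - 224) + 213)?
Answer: 217190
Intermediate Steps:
q(W) = -4*W
(36960 - 1*(-180942)) - q((-167 - 224) + 213) = (36960 - 1*(-180942)) - (-4)*((-167 - 224) + 213) = (36960 + 180942) - (-4)*(-391 + 213) = 217902 - (-4)*(-178) = 217902 - 1*712 = 217902 - 712 = 217190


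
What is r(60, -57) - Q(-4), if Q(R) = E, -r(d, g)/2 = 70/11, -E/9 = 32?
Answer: 3028/11 ≈ 275.27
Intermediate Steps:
E = -288 (E = -9*32 = -288)
r(d, g) = -140/11
Q(R) = -288
r(60, -57) - Q(-4) = -140/11 - 1*(-288) = -140/11 + 288 = 3028/11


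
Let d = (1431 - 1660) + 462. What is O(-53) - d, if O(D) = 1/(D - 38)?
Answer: -21204/91 ≈ -233.01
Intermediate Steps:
d = 233 (d = -229 + 462 = 233)
O(D) = 1/(-38 + D)
O(-53) - d = 1/(-38 - 53) - 1*233 = 1/(-91) - 233 = -1/91 - 233 = -21204/91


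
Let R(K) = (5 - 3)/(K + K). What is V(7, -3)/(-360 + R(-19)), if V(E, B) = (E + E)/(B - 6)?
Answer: 266/61569 ≈ 0.0043204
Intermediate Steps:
V(E, B) = 2*E/(-6 + B) (V(E, B) = (2*E)/(-6 + B) = 2*E/(-6 + B))
R(K) = 1/K (R(K) = 2/((2*K)) = 2*(1/(2*K)) = 1/K)
V(7, -3)/(-360 + R(-19)) = (2*7/(-6 - 3))/(-360 + 1/(-19)) = (2*7/(-9))/(-360 - 1/19) = (2*7*(-⅑))/(-6841/19) = -19/6841*(-14/9) = 266/61569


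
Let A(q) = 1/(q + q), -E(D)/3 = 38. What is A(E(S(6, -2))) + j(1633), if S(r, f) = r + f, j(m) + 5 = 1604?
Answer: 364571/228 ≈ 1599.0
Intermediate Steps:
j(m) = 1599 (j(m) = -5 + 1604 = 1599)
S(r, f) = f + r
E(D) = -114 (E(D) = -3*38 = -114)
A(q) = 1/(2*q)
A(E(S(6, -2))) + j(1633) = (½)/(-114) + 1599 = (½)*(-1/114) + 1599 = -1/228 + 1599 = 364571/228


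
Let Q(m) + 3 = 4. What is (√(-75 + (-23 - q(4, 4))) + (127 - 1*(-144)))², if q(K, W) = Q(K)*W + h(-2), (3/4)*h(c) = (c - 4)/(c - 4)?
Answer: (813 + I*√930)²/9 ≈ 73338.0 + 5509.6*I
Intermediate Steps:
Q(m) = 1 (Q(m) = -3 + 4 = 1)
h(c) = 4/3 (h(c) = 4*((c - 4)/(c - 4))/3 = 4*((-4 + c)/(-4 + c))/3 = (4/3)*1 = 4/3)
q(K, W) = 4/3 + W (q(K, W) = 1*W + 4/3 = W + 4/3 = 4/3 + W)
(√(-75 + (-23 - q(4, 4))) + (127 - 1*(-144)))² = (√(-75 + (-23 - (4/3 + 4))) + (127 - 1*(-144)))² = (√(-75 + (-23 - 1*16/3)) + (127 + 144))² = (√(-75 + (-23 - 16/3)) + 271)² = (√(-75 - 85/3) + 271)² = (√(-310/3) + 271)² = (I*√930/3 + 271)² = (271 + I*√930/3)²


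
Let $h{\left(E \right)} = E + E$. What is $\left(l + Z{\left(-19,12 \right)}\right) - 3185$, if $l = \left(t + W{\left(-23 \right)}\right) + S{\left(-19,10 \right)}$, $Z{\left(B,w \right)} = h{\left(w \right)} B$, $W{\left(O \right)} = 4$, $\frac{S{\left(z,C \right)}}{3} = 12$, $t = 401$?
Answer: $-3200$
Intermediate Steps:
$S{\left(z,C \right)} = 36$ ($S{\left(z,C \right)} = 3 \cdot 12 = 36$)
$h{\left(E \right)} = 2 E$
$Z{\left(B,w \right)} = 2 B w$ ($Z{\left(B,w \right)} = 2 w B = 2 B w$)
$l = 441$ ($l = \left(401 + 4\right) + 36 = 405 + 36 = 441$)
$\left(l + Z{\left(-19,12 \right)}\right) - 3185 = \left(441 + 2 \left(-19\right) 12\right) - 3185 = \left(441 - 456\right) - 3185 = -15 - 3185 = -3200$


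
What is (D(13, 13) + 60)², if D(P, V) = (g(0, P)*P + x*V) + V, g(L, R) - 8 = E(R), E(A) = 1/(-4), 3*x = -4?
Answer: 3523129/144 ≈ 24466.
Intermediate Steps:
x = -4/3 (x = (⅓)*(-4) = -4/3 ≈ -1.3333)
E(A) = -¼
g(L, R) = 31/4 (g(L, R) = 8 - ¼ = 31/4)
D(P, V) = -V/3 + 31*P/4 (D(P, V) = (31*P/4 - 4*V/3) + V = (-4*V/3 + 31*P/4) + V = -V/3 + 31*P/4)
(D(13, 13) + 60)² = ((-⅓*13 + (31/4)*13) + 60)² = ((-13/3 + 403/4) + 60)² = (1157/12 + 60)² = (1877/12)² = 3523129/144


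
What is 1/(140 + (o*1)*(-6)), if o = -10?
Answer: 1/200 ≈ 0.0050000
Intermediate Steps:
1/(140 + (o*1)*(-6)) = 1/(140 - 10*1*(-6)) = 1/(140 - 10*(-6)) = 1/(140 + 60) = 1/200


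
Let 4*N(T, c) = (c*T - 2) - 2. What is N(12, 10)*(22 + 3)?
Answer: 725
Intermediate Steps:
N(T, c) = -1 + T*c/4 (N(T, c) = ((c*T - 2) - 2)/4 = ((T*c - 2) - 2)/4 = ((-2 + T*c) - 2)/4 = (-4 + T*c)/4 = -1 + T*c/4)
N(12, 10)*(22 + 3) = (-1 + (¼)*12*10)*(22 + 3) = (-1 + 30)*25 = 29*25 = 725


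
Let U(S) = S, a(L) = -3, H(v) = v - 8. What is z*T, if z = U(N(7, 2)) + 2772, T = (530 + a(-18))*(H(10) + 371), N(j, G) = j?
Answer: 546270809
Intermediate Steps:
H(v) = -8 + v
T = 196571 (T = (530 - 3)*((-8 + 10) + 371) = 527*(2 + 371) = 527*373 = 196571)
z = 2779 (z = 7 + 2772 = 2779)
z*T = 2779*196571 = 546270809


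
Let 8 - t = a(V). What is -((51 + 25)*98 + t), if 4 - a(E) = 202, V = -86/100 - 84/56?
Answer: -7654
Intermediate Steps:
V = -59/25 (V = -86*1/100 - 84*1/56 = -43/50 - 3/2 = -59/25 ≈ -2.3600)
a(E) = -198 (a(E) = 4 - 1*202 = 4 - 202 = -198)
t = 206 (t = 8 - 1*(-198) = 8 + 198 = 206)
-((51 + 25)*98 + t) = -((51 + 25)*98 + 206) = -(76*98 + 206) = -(7448 + 206) = -1*7654 = -7654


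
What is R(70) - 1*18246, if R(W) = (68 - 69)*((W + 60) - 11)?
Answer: -18365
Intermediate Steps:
R(W) = -49 - W (R(W) = -((60 + W) - 11) = -(49 + W) = -49 - W)
R(70) - 1*18246 = (-49 - 1*70) - 1*18246 = (-49 - 70) - 18246 = -119 - 18246 = -18365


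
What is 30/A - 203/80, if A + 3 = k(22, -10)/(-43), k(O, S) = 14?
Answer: -132229/11440 ≈ -11.558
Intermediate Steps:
A = -143/43 (A = -3 + 14/(-43) = -3 + 14*(-1/43) = -3 - 14/43 = -143/43 ≈ -3.3256)
30/A - 203/80 = 30/(-143/43) - 203/80 = 30*(-43/143) - 203*1/80 = -1290/143 - 203/80 = -132229/11440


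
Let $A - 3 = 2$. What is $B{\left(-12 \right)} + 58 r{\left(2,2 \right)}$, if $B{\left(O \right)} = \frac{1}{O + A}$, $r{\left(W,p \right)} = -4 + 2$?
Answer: $- \frac{813}{7} \approx -116.14$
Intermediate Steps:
$A = 5$ ($A = 3 + 2 = 5$)
$r{\left(W,p \right)} = -2$
$B{\left(O \right)} = \frac{1}{5 + O}$ ($B{\left(O \right)} = \frac{1}{O + 5} = \frac{1}{5 + O}$)
$B{\left(-12 \right)} + 58 r{\left(2,2 \right)} = \frac{1}{5 - 12} + 58 \left(-2\right) = \frac{1}{-7} - 116 = - \frac{1}{7} - 116 = - \frac{813}{7}$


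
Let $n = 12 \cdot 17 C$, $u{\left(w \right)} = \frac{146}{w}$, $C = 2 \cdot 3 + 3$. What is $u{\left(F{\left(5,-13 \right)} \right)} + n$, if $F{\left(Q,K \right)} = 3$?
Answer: $\frac{5654}{3} \approx 1884.7$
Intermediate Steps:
$C = 9$ ($C = 6 + 3 = 9$)
$n = 1836$ ($n = 12 \cdot 17 \cdot 9 = 204 \cdot 9 = 1836$)
$u{\left(F{\left(5,-13 \right)} \right)} + n = \frac{146}{3} + 1836 = \frac{5654}{3}$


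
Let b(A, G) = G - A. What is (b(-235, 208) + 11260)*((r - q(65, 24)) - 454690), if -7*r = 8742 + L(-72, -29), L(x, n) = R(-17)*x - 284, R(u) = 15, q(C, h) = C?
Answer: -5334332727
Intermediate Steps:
L(x, n) = -284 + 15*x (L(x, n) = 15*x - 284 = -284 + 15*x)
r = -1054 (r = -(8742 + (-284 + 15*(-72)))/7 = -(8742 + (-284 - 1080))/7 = -(8742 - 1364)/7 = -1/7*7378 = -1054)
(b(-235, 208) + 11260)*((r - q(65, 24)) - 454690) = ((208 - 1*(-235)) + 11260)*((-1054 - 1*65) - 454690) = ((208 + 235) + 11260)*((-1054 - 65) - 454690) = (443 + 11260)*(-1119 - 454690) = 11703*(-455809) = -5334332727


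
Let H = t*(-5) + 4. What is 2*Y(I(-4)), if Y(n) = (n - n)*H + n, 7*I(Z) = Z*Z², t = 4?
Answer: -128/7 ≈ -18.286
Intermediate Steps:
I(Z) = Z³/7 (I(Z) = (Z*Z²)/7 = Z³/7)
H = -16 (H = 4*(-5) + 4 = -20 + 4 = -16)
Y(n) = n (Y(n) = (n - n)*(-16) + n = 0*(-16) + n = 0 + n = n)
2*Y(I(-4)) = 2*((⅐)*(-4)³) = 2*((⅐)*(-64)) = 2*(-64/7) = -128/7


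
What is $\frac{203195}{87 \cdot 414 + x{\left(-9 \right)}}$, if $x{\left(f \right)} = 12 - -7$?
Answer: $\frac{203195}{36037} \approx 5.6385$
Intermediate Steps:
$x{\left(f \right)} = 19$ ($x{\left(f \right)} = 12 + 7 = 19$)
$\frac{203195}{87 \cdot 414 + x{\left(-9 \right)}} = \frac{203195}{87 \cdot 414 + 19} = \frac{203195}{36018 + 19} = \frac{203195}{36037}$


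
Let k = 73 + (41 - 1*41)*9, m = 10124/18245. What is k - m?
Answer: 1321761/18245 ≈ 72.445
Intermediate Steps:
m = 10124/18245 (m = 10124*(1/18245) = 10124/18245 ≈ 0.55489)
k = 73 (k = 73 + (41 - 41)*9 = 73 + 0*9 = 73 + 0 = 73)
k - m = 73 - 1*10124/18245 = 73 - 10124/18245 = 1321761/18245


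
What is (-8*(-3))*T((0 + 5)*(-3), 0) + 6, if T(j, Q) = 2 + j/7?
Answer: 18/7 ≈ 2.5714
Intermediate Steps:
T(j, Q) = 2 + j/7 (T(j, Q) = 2 + j*(1/7) = 2 + j/7)
(-8*(-3))*T((0 + 5)*(-3), 0) + 6 = (-8*(-3))*(2 + ((0 + 5)*(-3))/7) + 6 = 24*(2 + (5*(-3))/7) + 6 = 24*(2 + (1/7)*(-15)) + 6 = 24*(2 - 15/7) + 6 = 24*(-1/7) + 6 = -24/7 + 6 = 18/7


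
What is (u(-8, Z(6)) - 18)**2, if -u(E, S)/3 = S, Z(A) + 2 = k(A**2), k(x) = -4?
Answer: 0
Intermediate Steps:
Z(A) = -6 (Z(A) = -2 - 4 = -6)
u(E, S) = -3*S
(u(-8, Z(6)) - 18)**2 = (-3*(-6) - 18)**2 = (18 - 18)**2 = 0**2 = 0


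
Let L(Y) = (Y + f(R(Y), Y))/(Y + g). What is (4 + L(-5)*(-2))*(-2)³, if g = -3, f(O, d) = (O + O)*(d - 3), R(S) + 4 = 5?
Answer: 10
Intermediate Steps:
R(S) = 1 (R(S) = -4 + 5 = 1)
f(O, d) = 2*O*(-3 + d) (f(O, d) = (2*O)*(-3 + d) = 2*O*(-3 + d))
L(Y) = (-6 + 3*Y)/(-3 + Y) (L(Y) = (Y + 2*1*(-3 + Y))/(Y - 3) = (Y + (-6 + 2*Y))/(-3 + Y) = (-6 + 3*Y)/(-3 + Y))
(4 + L(-5)*(-2))*(-2)³ = (4 + (3*(-2 - 5)/(-3 - 5))*(-2))*(-2)³ = (4 + (3*(-7)/(-8))*(-2))*(-8) = (4 + (3*(-⅛)*(-7))*(-2))*(-8) = (4 + (21/8)*(-2))*(-8) = (4 - 21/4)*(-8) = -5/4*(-8) = 10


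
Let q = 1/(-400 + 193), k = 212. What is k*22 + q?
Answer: 965447/207 ≈ 4664.0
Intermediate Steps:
q = -1/207 (q = 1/(-207) = -1/207 ≈ -0.0048309)
k*22 + q = 212*22 - 1/207 = 4664 - 1/207 = 965447/207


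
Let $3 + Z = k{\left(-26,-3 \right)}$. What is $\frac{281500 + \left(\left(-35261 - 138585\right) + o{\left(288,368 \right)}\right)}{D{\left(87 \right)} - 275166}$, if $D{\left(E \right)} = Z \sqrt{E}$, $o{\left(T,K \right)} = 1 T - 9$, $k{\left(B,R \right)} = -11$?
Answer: $- \frac{4949915313}{12619385084} + \frac{755531 \sqrt{87}}{37858155252} \approx -0.39206$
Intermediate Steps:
$Z = -14$ ($Z = -3 - 11 = -14$)
$o{\left(T,K \right)} = -9 + T$ ($o{\left(T,K \right)} = T - 9 = -9 + T$)
$D{\left(E \right)} = - 14 \sqrt{E}$
$\frac{281500 + \left(\left(-35261 - 138585\right) + o{\left(288,368 \right)}\right)}{D{\left(87 \right)} - 275166} = \frac{281500 + \left(\left(-35261 - 138585\right) + \left(-9 + 288\right)\right)}{- 14 \sqrt{87} - 275166} = \frac{281500 + \left(-173846 + 279\right)}{-275166 - 14 \sqrt{87}} = \frac{281500 - 173567}{-275166 - 14 \sqrt{87}} = \frac{107933}{-275166 - 14 \sqrt{87}}$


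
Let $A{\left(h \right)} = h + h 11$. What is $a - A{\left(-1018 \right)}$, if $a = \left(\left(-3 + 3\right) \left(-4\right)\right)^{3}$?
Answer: $12216$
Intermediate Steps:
$a = 0$ ($a = \left(0 \left(-4\right)\right)^{3} = 0^{3} = 0$)
$A{\left(h \right)} = 12 h$ ($A{\left(h \right)} = h + 11 h = 12 h$)
$a - A{\left(-1018 \right)} = 0 - 12 \left(-1018\right) = 0 - -12216 = 0 + 12216 = 12216$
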